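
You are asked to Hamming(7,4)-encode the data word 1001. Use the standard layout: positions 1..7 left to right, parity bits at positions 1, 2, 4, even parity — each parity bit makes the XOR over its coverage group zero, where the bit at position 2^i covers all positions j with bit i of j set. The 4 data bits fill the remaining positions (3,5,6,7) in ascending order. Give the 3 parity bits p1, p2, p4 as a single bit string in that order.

001

Place data bits at non-power-of-two positions: b3=1, b5=0, b6=0, b7=1.
p1 = XOR of data positions {3,5,7} = 1⊕0⊕1 = 0
p2 = XOR of data positions {3,6,7} = 1⊕0⊕1 = 0
p4 = XOR of data positions {5,6,7} = 0⊕0⊕1 = 1
Parity bits p1,p2,p4 = 001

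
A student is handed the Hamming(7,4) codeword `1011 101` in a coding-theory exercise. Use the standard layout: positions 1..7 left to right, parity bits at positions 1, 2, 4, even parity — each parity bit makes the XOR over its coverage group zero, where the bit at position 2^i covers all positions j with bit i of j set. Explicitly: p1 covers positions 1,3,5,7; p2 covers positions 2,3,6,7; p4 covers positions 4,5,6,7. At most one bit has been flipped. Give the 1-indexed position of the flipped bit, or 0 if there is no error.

4

s1: b1⊕b3⊕b5⊕b7 = 1⊕1⊕1⊕1 = 0
s2: b2⊕b3⊕b6⊕b7 = 0⊕1⊕0⊕1 = 0
s4: b4⊕b5⊕b6⊕b7 = 1⊕1⊕0⊕1 = 1
Syndrome (s4...s1) = 100 → position 4.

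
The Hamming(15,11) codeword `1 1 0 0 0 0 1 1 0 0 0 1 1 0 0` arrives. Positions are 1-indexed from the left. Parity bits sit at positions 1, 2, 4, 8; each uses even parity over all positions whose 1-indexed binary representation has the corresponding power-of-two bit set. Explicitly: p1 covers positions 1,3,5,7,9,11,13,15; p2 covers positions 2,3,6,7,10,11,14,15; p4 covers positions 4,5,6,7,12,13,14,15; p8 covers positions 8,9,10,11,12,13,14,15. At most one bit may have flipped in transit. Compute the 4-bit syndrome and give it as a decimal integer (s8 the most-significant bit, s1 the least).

s1: b1⊕b3⊕b5⊕b7⊕b9⊕b11⊕b13⊕b15 = 1⊕0⊕0⊕1⊕0⊕0⊕1⊕0 = 1
s2: b2⊕b3⊕b6⊕b7⊕b10⊕b11⊕b14⊕b15 = 1⊕0⊕0⊕1⊕0⊕0⊕0⊕0 = 0
s4: b4⊕b5⊕b6⊕b7⊕b12⊕b13⊕b14⊕b15 = 0⊕0⊕0⊕1⊕1⊕1⊕0⊕0 = 1
s8: b8⊕b9⊕b10⊕b11⊕b12⊕b13⊕b14⊕b15 = 1⊕0⊕0⊕0⊕1⊕1⊕0⊕0 = 1
Syndrome (s8...s1) = 1101 → position 13.

13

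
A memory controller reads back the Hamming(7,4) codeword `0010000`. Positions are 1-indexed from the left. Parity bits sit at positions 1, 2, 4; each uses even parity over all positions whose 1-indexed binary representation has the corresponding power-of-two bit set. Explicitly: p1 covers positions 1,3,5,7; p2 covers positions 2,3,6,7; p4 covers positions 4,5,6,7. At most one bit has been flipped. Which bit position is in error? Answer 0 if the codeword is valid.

3

s1: b1⊕b3⊕b5⊕b7 = 0⊕1⊕0⊕0 = 1
s2: b2⊕b3⊕b6⊕b7 = 0⊕1⊕0⊕0 = 1
s4: b4⊕b5⊕b6⊕b7 = 0⊕0⊕0⊕0 = 0
Syndrome (s4...s1) = 011 → position 3.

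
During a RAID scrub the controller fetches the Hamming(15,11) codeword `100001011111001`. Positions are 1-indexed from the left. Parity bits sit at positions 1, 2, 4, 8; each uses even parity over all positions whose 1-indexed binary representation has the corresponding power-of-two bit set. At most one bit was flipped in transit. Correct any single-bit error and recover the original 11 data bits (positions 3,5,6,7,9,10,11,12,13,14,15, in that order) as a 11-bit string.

s1: b1⊕b3⊕b5⊕b7⊕b9⊕b11⊕b13⊕b15 = 1⊕0⊕0⊕0⊕1⊕1⊕0⊕1 = 0
s2: b2⊕b3⊕b6⊕b7⊕b10⊕b11⊕b14⊕b15 = 0⊕0⊕1⊕0⊕1⊕1⊕0⊕1 = 0
s4: b4⊕b5⊕b6⊕b7⊕b12⊕b13⊕b14⊕b15 = 0⊕0⊕1⊕0⊕1⊕0⊕0⊕1 = 1
s8: b8⊕b9⊕b10⊕b11⊕b12⊕b13⊕b14⊕b15 = 1⊕1⊕1⊕1⊕1⊕0⊕0⊕1 = 0
Syndrome (s8...s1) = 0100 → position 4.
Flip bit 4: corrected codeword = 100101011111001
Data bits at positions 3,5,6,7,9,10,11,12,13,14,15: 00101111001

00101111001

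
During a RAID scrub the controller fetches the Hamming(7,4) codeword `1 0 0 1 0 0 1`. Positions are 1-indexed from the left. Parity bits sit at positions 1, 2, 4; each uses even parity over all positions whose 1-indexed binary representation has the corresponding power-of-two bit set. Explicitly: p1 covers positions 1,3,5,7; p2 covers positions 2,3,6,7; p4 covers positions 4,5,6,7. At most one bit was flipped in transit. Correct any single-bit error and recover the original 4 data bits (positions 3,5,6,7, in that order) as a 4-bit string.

s1: b1⊕b3⊕b5⊕b7 = 1⊕0⊕0⊕1 = 0
s2: b2⊕b3⊕b6⊕b7 = 0⊕0⊕0⊕1 = 1
s4: b4⊕b5⊕b6⊕b7 = 1⊕0⊕0⊕1 = 0
Syndrome (s4...s1) = 010 → position 2.
Flip bit 2: corrected codeword = 1101001
Data bits at positions 3,5,6,7: 0001

0001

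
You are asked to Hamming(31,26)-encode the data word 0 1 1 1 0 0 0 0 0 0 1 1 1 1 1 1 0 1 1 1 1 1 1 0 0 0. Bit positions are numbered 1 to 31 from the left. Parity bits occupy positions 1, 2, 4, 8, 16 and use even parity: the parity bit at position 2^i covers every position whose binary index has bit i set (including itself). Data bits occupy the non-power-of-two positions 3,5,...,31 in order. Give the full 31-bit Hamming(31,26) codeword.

Place data bits at non-power-of-two positions: b3=0, b5=1, b6=1, b7=1, b9=0, b10=0, b11=0, b12=0, b13=0, b14=0, b15=1, b17=1, b18=1, b19=1, b20=1, b21=1, b22=0, b23=1, b24=1, b25=1, b26=1, b27=1, b28=1, b29=0, b30=0, b31=0.
p1 = XOR of data positions {3,5,7,9,11,13,15,17,19,21,23,25,27,29,31} = 0⊕1⊕1⊕0⊕0⊕0⊕1⊕1⊕1⊕1⊕1⊕1⊕1⊕0⊕0 = 1
p2 = XOR of data positions {3,6,7,10,11,14,15,18,19,22,23,26,27,30,31} = 0⊕1⊕1⊕0⊕0⊕0⊕1⊕1⊕1⊕0⊕1⊕1⊕1⊕0⊕0 = 0
p4 = XOR of data positions {5,6,7,12,13,14,15,20,21,22,23,28,29,30,31} = 1⊕1⊕1⊕0⊕0⊕0⊕1⊕1⊕1⊕0⊕1⊕1⊕0⊕0⊕0 = 0
p8 = XOR of data positions {9,10,11,12,13,14,15,24,25,26,27,28,29,30,31} = 0⊕0⊕0⊕0⊕0⊕0⊕1⊕1⊕1⊕1⊕1⊕1⊕0⊕0⊕0 = 0
p16 = XOR of data positions {17,18,19,20,21,22,23,24,25,26,27,28,29,30,31} = 1⊕1⊕1⊕1⊕1⊕0⊕1⊕1⊕1⊕1⊕1⊕1⊕0⊕0⊕0 = 1
Codeword b1..b31 = 1000111000000011111110111111000

1000111000000011111110111111000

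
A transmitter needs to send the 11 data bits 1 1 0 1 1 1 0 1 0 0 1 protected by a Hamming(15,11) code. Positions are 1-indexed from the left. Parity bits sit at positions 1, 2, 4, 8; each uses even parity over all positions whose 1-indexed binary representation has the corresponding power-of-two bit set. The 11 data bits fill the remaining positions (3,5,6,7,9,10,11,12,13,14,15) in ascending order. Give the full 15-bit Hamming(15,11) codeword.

101010101101001

Place data bits at non-power-of-two positions: b3=1, b5=1, b6=0, b7=1, b9=1, b10=1, b11=0, b12=1, b13=0, b14=0, b15=1.
p1 = XOR of data positions {3,5,7,9,11,13,15} = 1⊕1⊕1⊕1⊕0⊕0⊕1 = 1
p2 = XOR of data positions {3,6,7,10,11,14,15} = 1⊕0⊕1⊕1⊕0⊕0⊕1 = 0
p4 = XOR of data positions {5,6,7,12,13,14,15} = 1⊕0⊕1⊕1⊕0⊕0⊕1 = 0
p8 = XOR of data positions {9,10,11,12,13,14,15} = 1⊕1⊕0⊕1⊕0⊕0⊕1 = 0
Codeword b1..b15 = 101010101101001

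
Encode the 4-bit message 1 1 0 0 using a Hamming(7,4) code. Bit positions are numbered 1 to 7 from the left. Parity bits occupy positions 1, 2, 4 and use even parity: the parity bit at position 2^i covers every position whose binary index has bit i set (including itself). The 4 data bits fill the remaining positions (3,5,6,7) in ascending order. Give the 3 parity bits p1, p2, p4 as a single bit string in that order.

Place data bits at non-power-of-two positions: b3=1, b5=1, b6=0, b7=0.
p1 = XOR of data positions {3,5,7} = 1⊕1⊕0 = 0
p2 = XOR of data positions {3,6,7} = 1⊕0⊕0 = 1
p4 = XOR of data positions {5,6,7} = 1⊕0⊕0 = 1
Parity bits p1,p2,p4 = 011

011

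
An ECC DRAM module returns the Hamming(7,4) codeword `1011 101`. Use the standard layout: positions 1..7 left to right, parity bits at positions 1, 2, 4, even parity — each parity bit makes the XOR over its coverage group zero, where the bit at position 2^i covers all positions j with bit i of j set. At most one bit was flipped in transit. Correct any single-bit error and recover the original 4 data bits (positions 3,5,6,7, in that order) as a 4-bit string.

1101

s1: b1⊕b3⊕b5⊕b7 = 1⊕1⊕1⊕1 = 0
s2: b2⊕b3⊕b6⊕b7 = 0⊕1⊕0⊕1 = 0
s4: b4⊕b5⊕b6⊕b7 = 1⊕1⊕0⊕1 = 1
Syndrome (s4...s1) = 100 → position 4.
Flip bit 4: corrected codeword = 1010101
Data bits at positions 3,5,6,7: 1101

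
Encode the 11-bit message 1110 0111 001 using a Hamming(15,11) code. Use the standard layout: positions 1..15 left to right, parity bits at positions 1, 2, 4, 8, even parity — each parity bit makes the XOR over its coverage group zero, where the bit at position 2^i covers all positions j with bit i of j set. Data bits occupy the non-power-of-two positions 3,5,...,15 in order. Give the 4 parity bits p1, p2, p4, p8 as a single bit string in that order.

0100

Place data bits at non-power-of-two positions: b3=1, b5=1, b6=1, b7=0, b9=0, b10=1, b11=1, b12=1, b13=0, b14=0, b15=1.
p1 = XOR of data positions {3,5,7,9,11,13,15} = 1⊕1⊕0⊕0⊕1⊕0⊕1 = 0
p2 = XOR of data positions {3,6,7,10,11,14,15} = 1⊕1⊕0⊕1⊕1⊕0⊕1 = 1
p4 = XOR of data positions {5,6,7,12,13,14,15} = 1⊕1⊕0⊕1⊕0⊕0⊕1 = 0
p8 = XOR of data positions {9,10,11,12,13,14,15} = 0⊕1⊕1⊕1⊕0⊕0⊕1 = 0
Parity bits p1,p2,p4,p8 = 0100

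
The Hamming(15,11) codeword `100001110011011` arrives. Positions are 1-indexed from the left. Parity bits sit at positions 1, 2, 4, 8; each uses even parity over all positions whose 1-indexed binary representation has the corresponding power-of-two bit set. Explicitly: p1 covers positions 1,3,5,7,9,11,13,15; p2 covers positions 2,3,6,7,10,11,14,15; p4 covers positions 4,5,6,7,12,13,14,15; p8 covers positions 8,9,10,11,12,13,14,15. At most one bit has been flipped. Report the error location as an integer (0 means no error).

14

s1: b1⊕b3⊕b5⊕b7⊕b9⊕b11⊕b13⊕b15 = 1⊕0⊕0⊕1⊕0⊕1⊕0⊕1 = 0
s2: b2⊕b3⊕b6⊕b7⊕b10⊕b11⊕b14⊕b15 = 0⊕0⊕1⊕1⊕0⊕1⊕1⊕1 = 1
s4: b4⊕b5⊕b6⊕b7⊕b12⊕b13⊕b14⊕b15 = 0⊕0⊕1⊕1⊕1⊕0⊕1⊕1 = 1
s8: b8⊕b9⊕b10⊕b11⊕b12⊕b13⊕b14⊕b15 = 1⊕0⊕0⊕1⊕1⊕0⊕1⊕1 = 1
Syndrome (s8...s1) = 1110 → position 14.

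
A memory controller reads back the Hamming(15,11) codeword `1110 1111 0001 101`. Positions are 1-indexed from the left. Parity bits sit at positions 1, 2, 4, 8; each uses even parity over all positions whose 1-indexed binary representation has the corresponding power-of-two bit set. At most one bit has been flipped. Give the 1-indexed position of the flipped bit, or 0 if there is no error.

s1: b1⊕b3⊕b5⊕b7⊕b9⊕b11⊕b13⊕b15 = 1⊕1⊕1⊕1⊕0⊕0⊕1⊕1 = 0
s2: b2⊕b3⊕b6⊕b7⊕b10⊕b11⊕b14⊕b15 = 1⊕1⊕1⊕1⊕0⊕0⊕0⊕1 = 1
s4: b4⊕b5⊕b6⊕b7⊕b12⊕b13⊕b14⊕b15 = 0⊕1⊕1⊕1⊕1⊕1⊕0⊕1 = 0
s8: b8⊕b9⊕b10⊕b11⊕b12⊕b13⊕b14⊕b15 = 1⊕0⊕0⊕0⊕1⊕1⊕0⊕1 = 0
Syndrome (s8...s1) = 0010 → position 2.

2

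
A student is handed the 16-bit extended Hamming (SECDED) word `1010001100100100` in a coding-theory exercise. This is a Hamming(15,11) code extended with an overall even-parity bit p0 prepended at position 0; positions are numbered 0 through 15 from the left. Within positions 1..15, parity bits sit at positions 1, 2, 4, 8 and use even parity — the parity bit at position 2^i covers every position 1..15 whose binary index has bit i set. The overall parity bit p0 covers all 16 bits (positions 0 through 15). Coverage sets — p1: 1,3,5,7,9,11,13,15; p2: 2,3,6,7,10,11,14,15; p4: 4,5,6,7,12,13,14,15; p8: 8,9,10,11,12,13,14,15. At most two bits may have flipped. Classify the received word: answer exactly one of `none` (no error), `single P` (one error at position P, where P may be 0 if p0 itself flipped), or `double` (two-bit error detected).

s1: b1⊕b3⊕b5⊕b7⊕b9⊕b11⊕b13⊕b15 = 0⊕0⊕0⊕1⊕0⊕0⊕1⊕0 = 0
s2: b2⊕b3⊕b6⊕b7⊕b10⊕b11⊕b14⊕b15 = 1⊕0⊕1⊕1⊕1⊕0⊕0⊕0 = 0
s4: b4⊕b5⊕b6⊕b7⊕b12⊕b13⊕b14⊕b15 = 0⊕0⊕1⊕1⊕0⊕1⊕0⊕0 = 1
s8: b8⊕b9⊕b10⊕b11⊕b12⊕b13⊕b14⊕b15 = 0⊕0⊕1⊕0⊕0⊕1⊕0⊕0 = 0
Syndrome (s8...s1) = 0100 → position 4.
Overall parity (XOR of all 16 bits, including p0): 1⊕0⊕1⊕0⊕0⊕0⊕1⊕1⊕0⊕0⊕1⊕0⊕0⊕1⊕0⊕0 = 0
Overall=0, syndrome position=4 → double-bit error detected (uncorrectable).

double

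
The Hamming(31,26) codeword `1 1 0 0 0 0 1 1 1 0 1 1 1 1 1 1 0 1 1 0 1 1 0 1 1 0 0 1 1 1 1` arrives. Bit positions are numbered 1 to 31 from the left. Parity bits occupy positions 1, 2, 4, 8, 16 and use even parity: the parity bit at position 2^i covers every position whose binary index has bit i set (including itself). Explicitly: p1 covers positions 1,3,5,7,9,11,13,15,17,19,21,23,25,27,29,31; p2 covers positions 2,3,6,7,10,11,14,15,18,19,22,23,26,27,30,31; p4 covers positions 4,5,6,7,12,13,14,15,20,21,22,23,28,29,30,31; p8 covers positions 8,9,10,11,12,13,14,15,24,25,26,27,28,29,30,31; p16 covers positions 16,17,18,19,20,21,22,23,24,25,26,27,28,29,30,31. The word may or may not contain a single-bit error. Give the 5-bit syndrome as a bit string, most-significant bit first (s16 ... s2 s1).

11101

s1: b1⊕b3⊕b5⊕b7⊕b9⊕b11⊕b13⊕b15⊕b17⊕b19⊕b21⊕b23⊕b25⊕b27⊕b29⊕b31 = 1⊕0⊕0⊕1⊕1⊕1⊕1⊕1⊕0⊕1⊕1⊕0⊕1⊕0⊕1⊕1 = 1
s2: b2⊕b3⊕b6⊕b7⊕b10⊕b11⊕b14⊕b15⊕b18⊕b19⊕b22⊕b23⊕b26⊕b27⊕b30⊕b31 = 1⊕0⊕0⊕1⊕0⊕1⊕1⊕1⊕1⊕1⊕1⊕0⊕0⊕0⊕1⊕1 = 0
s4: b4⊕b5⊕b6⊕b7⊕b12⊕b13⊕b14⊕b15⊕b20⊕b21⊕b22⊕b23⊕b28⊕b29⊕b30⊕b31 = 0⊕0⊕0⊕1⊕1⊕1⊕1⊕1⊕0⊕1⊕1⊕0⊕1⊕1⊕1⊕1 = 1
s8: b8⊕b9⊕b10⊕b11⊕b12⊕b13⊕b14⊕b15⊕b24⊕b25⊕b26⊕b27⊕b28⊕b29⊕b30⊕b31 = 1⊕1⊕0⊕1⊕1⊕1⊕1⊕1⊕1⊕1⊕0⊕0⊕1⊕1⊕1⊕1 = 1
s16: b16⊕b17⊕b18⊕b19⊕b20⊕b21⊕b22⊕b23⊕b24⊕b25⊕b26⊕b27⊕b28⊕b29⊕b30⊕b31 = 1⊕0⊕1⊕1⊕0⊕1⊕1⊕0⊕1⊕1⊕0⊕0⊕1⊕1⊕1⊕1 = 1
Syndrome (s16...s1) = 11101 → position 29.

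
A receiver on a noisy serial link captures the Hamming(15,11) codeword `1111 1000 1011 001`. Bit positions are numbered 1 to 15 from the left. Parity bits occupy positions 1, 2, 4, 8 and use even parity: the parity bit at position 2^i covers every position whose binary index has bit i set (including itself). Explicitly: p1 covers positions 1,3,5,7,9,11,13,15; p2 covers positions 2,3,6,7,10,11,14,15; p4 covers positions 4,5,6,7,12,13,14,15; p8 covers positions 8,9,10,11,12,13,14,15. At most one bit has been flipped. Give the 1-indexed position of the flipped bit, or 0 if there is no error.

0

s1: b1⊕b3⊕b5⊕b7⊕b9⊕b11⊕b13⊕b15 = 1⊕1⊕1⊕0⊕1⊕1⊕0⊕1 = 0
s2: b2⊕b3⊕b6⊕b7⊕b10⊕b11⊕b14⊕b15 = 1⊕1⊕0⊕0⊕0⊕1⊕0⊕1 = 0
s4: b4⊕b5⊕b6⊕b7⊕b12⊕b13⊕b14⊕b15 = 1⊕1⊕0⊕0⊕1⊕0⊕0⊕1 = 0
s8: b8⊕b9⊕b10⊕b11⊕b12⊕b13⊕b14⊕b15 = 0⊕1⊕0⊕1⊕1⊕0⊕0⊕1 = 0
Syndrome (s8...s1) = 0000 → position 0 (no error).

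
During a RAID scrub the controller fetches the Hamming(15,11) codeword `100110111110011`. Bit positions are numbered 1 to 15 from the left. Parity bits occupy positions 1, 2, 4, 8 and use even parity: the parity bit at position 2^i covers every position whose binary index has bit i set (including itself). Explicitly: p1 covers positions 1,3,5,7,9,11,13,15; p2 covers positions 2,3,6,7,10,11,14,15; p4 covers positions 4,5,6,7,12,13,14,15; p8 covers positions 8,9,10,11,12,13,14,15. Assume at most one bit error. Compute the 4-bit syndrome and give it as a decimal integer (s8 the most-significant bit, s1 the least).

s1: b1⊕b3⊕b5⊕b7⊕b9⊕b11⊕b13⊕b15 = 1⊕0⊕1⊕1⊕1⊕1⊕0⊕1 = 0
s2: b2⊕b3⊕b6⊕b7⊕b10⊕b11⊕b14⊕b15 = 0⊕0⊕0⊕1⊕1⊕1⊕1⊕1 = 1
s4: b4⊕b5⊕b6⊕b7⊕b12⊕b13⊕b14⊕b15 = 1⊕1⊕0⊕1⊕0⊕0⊕1⊕1 = 1
s8: b8⊕b9⊕b10⊕b11⊕b12⊕b13⊕b14⊕b15 = 1⊕1⊕1⊕1⊕0⊕0⊕1⊕1 = 0
Syndrome (s8...s1) = 0110 → position 6.

6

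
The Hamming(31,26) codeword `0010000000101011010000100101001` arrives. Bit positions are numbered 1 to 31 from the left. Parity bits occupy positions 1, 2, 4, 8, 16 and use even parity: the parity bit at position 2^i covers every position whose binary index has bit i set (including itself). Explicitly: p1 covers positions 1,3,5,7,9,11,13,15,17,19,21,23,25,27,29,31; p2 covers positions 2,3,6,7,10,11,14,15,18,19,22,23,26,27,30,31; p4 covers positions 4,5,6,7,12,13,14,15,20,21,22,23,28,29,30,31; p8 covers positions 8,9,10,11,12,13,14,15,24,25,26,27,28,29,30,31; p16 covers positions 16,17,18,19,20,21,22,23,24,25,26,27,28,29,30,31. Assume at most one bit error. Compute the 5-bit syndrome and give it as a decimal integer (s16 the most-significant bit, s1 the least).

s1: b1⊕b3⊕b5⊕b7⊕b9⊕b11⊕b13⊕b15⊕b17⊕b19⊕b21⊕b23⊕b25⊕b27⊕b29⊕b31 = 0⊕1⊕0⊕0⊕0⊕1⊕1⊕1⊕0⊕0⊕0⊕1⊕0⊕0⊕0⊕1 = 0
s2: b2⊕b3⊕b6⊕b7⊕b10⊕b11⊕b14⊕b15⊕b18⊕b19⊕b22⊕b23⊕b26⊕b27⊕b30⊕b31 = 0⊕1⊕0⊕0⊕0⊕1⊕0⊕1⊕1⊕0⊕0⊕1⊕1⊕0⊕0⊕1 = 1
s4: b4⊕b5⊕b6⊕b7⊕b12⊕b13⊕b14⊕b15⊕b20⊕b21⊕b22⊕b23⊕b28⊕b29⊕b30⊕b31 = 0⊕0⊕0⊕0⊕0⊕1⊕0⊕1⊕0⊕0⊕0⊕1⊕1⊕0⊕0⊕1 = 1
s8: b8⊕b9⊕b10⊕b11⊕b12⊕b13⊕b14⊕b15⊕b24⊕b25⊕b26⊕b27⊕b28⊕b29⊕b30⊕b31 = 0⊕0⊕0⊕1⊕0⊕1⊕0⊕1⊕0⊕0⊕1⊕0⊕1⊕0⊕0⊕1 = 0
s16: b16⊕b17⊕b18⊕b19⊕b20⊕b21⊕b22⊕b23⊕b24⊕b25⊕b26⊕b27⊕b28⊕b29⊕b30⊕b31 = 1⊕0⊕1⊕0⊕0⊕0⊕0⊕1⊕0⊕0⊕1⊕0⊕1⊕0⊕0⊕1 = 0
Syndrome (s16...s1) = 00110 → position 6.

6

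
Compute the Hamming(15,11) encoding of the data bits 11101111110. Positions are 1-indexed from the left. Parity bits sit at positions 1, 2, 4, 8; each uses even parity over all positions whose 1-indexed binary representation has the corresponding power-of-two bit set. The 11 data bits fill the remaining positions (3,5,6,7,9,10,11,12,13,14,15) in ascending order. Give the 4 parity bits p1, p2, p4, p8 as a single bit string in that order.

1110

Place data bits at non-power-of-two positions: b3=1, b5=1, b6=1, b7=0, b9=1, b10=1, b11=1, b12=1, b13=1, b14=1, b15=0.
p1 = XOR of data positions {3,5,7,9,11,13,15} = 1⊕1⊕0⊕1⊕1⊕1⊕0 = 1
p2 = XOR of data positions {3,6,7,10,11,14,15} = 1⊕1⊕0⊕1⊕1⊕1⊕0 = 1
p4 = XOR of data positions {5,6,7,12,13,14,15} = 1⊕1⊕0⊕1⊕1⊕1⊕0 = 1
p8 = XOR of data positions {9,10,11,12,13,14,15} = 1⊕1⊕1⊕1⊕1⊕1⊕0 = 0
Parity bits p1,p2,p4,p8 = 1110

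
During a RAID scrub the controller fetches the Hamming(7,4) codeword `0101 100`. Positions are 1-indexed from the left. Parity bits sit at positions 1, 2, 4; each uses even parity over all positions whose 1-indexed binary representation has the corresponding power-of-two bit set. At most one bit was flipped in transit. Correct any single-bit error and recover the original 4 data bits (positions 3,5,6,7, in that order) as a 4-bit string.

1100

s1: b1⊕b3⊕b5⊕b7 = 0⊕0⊕1⊕0 = 1
s2: b2⊕b3⊕b6⊕b7 = 1⊕0⊕0⊕0 = 1
s4: b4⊕b5⊕b6⊕b7 = 1⊕1⊕0⊕0 = 0
Syndrome (s4...s1) = 011 → position 3.
Flip bit 3: corrected codeword = 0111100
Data bits at positions 3,5,6,7: 1100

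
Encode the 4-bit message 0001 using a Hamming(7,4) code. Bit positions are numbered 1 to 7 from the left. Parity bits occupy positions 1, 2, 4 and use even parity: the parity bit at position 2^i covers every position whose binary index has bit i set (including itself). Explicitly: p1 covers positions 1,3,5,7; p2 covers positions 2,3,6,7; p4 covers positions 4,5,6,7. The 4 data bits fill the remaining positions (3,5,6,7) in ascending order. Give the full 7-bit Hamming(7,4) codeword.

1101001

Place data bits at non-power-of-two positions: b3=0, b5=0, b6=0, b7=1.
p1 = XOR of data positions {3,5,7} = 0⊕0⊕1 = 1
p2 = XOR of data positions {3,6,7} = 0⊕0⊕1 = 1
p4 = XOR of data positions {5,6,7} = 0⊕0⊕1 = 1
Codeword b1..b7 = 1101001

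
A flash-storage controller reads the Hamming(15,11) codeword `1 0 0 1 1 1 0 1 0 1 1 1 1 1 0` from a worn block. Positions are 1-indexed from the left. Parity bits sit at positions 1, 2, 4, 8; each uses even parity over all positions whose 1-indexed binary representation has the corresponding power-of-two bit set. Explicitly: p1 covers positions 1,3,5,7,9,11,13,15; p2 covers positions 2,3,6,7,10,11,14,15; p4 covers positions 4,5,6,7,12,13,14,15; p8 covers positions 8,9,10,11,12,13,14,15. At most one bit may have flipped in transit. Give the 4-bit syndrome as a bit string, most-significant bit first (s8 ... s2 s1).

s1: b1⊕b3⊕b5⊕b7⊕b9⊕b11⊕b13⊕b15 = 1⊕0⊕1⊕0⊕0⊕1⊕1⊕0 = 0
s2: b2⊕b3⊕b6⊕b7⊕b10⊕b11⊕b14⊕b15 = 0⊕0⊕1⊕0⊕1⊕1⊕1⊕0 = 0
s4: b4⊕b5⊕b6⊕b7⊕b12⊕b13⊕b14⊕b15 = 1⊕1⊕1⊕0⊕1⊕1⊕1⊕0 = 0
s8: b8⊕b9⊕b10⊕b11⊕b12⊕b13⊕b14⊕b15 = 1⊕0⊕1⊕1⊕1⊕1⊕1⊕0 = 0
Syndrome (s8...s1) = 0000 → position 0 (no error).

0000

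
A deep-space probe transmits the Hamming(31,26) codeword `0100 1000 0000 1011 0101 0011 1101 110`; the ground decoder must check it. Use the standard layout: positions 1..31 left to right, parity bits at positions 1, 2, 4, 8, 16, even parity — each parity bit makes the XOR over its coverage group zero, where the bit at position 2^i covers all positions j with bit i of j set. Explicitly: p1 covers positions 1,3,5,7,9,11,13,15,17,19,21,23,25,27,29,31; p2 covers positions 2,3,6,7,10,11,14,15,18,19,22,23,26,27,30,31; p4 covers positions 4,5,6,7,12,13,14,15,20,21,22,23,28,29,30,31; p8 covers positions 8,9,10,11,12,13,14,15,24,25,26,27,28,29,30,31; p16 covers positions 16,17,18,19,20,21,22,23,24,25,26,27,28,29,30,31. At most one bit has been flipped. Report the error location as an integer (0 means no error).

0

s1: b1⊕b3⊕b5⊕b7⊕b9⊕b11⊕b13⊕b15⊕b17⊕b19⊕b21⊕b23⊕b25⊕b27⊕b29⊕b31 = 0⊕0⊕1⊕0⊕0⊕0⊕1⊕1⊕0⊕0⊕0⊕1⊕1⊕0⊕1⊕0 = 0
s2: b2⊕b3⊕b6⊕b7⊕b10⊕b11⊕b14⊕b15⊕b18⊕b19⊕b22⊕b23⊕b26⊕b27⊕b30⊕b31 = 1⊕0⊕0⊕0⊕0⊕0⊕0⊕1⊕1⊕0⊕0⊕1⊕1⊕0⊕1⊕0 = 0
s4: b4⊕b5⊕b6⊕b7⊕b12⊕b13⊕b14⊕b15⊕b20⊕b21⊕b22⊕b23⊕b28⊕b29⊕b30⊕b31 = 0⊕1⊕0⊕0⊕0⊕1⊕0⊕1⊕1⊕0⊕0⊕1⊕1⊕1⊕1⊕0 = 0
s8: b8⊕b9⊕b10⊕b11⊕b12⊕b13⊕b14⊕b15⊕b24⊕b25⊕b26⊕b27⊕b28⊕b29⊕b30⊕b31 = 0⊕0⊕0⊕0⊕0⊕1⊕0⊕1⊕1⊕1⊕1⊕0⊕1⊕1⊕1⊕0 = 0
s16: b16⊕b17⊕b18⊕b19⊕b20⊕b21⊕b22⊕b23⊕b24⊕b25⊕b26⊕b27⊕b28⊕b29⊕b30⊕b31 = 1⊕0⊕1⊕0⊕1⊕0⊕0⊕1⊕1⊕1⊕1⊕0⊕1⊕1⊕1⊕0 = 0
Syndrome (s16...s1) = 00000 → position 0 (no error).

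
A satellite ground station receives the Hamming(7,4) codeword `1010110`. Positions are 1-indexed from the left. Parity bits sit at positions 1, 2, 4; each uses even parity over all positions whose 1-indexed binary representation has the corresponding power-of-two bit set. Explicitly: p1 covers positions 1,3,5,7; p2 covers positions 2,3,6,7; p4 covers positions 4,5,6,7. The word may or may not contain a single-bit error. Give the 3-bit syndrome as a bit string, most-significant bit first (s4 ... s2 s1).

001

s1: b1⊕b3⊕b5⊕b7 = 1⊕1⊕1⊕0 = 1
s2: b2⊕b3⊕b6⊕b7 = 0⊕1⊕1⊕0 = 0
s4: b4⊕b5⊕b6⊕b7 = 0⊕1⊕1⊕0 = 0
Syndrome (s4...s1) = 001 → position 1.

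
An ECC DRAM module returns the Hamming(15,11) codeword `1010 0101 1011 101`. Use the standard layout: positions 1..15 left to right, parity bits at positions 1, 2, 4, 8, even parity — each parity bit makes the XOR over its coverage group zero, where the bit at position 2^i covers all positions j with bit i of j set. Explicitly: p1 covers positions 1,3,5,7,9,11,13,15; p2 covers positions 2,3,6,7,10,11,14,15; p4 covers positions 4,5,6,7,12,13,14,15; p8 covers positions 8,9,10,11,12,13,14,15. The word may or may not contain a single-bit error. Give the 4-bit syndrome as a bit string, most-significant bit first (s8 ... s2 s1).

s1: b1⊕b3⊕b5⊕b7⊕b9⊕b11⊕b13⊕b15 = 1⊕1⊕0⊕0⊕1⊕1⊕1⊕1 = 0
s2: b2⊕b3⊕b6⊕b7⊕b10⊕b11⊕b14⊕b15 = 0⊕1⊕1⊕0⊕0⊕1⊕0⊕1 = 0
s4: b4⊕b5⊕b6⊕b7⊕b12⊕b13⊕b14⊕b15 = 0⊕0⊕1⊕0⊕1⊕1⊕0⊕1 = 0
s8: b8⊕b9⊕b10⊕b11⊕b12⊕b13⊕b14⊕b15 = 1⊕1⊕0⊕1⊕1⊕1⊕0⊕1 = 0
Syndrome (s8...s1) = 0000 → position 0 (no error).

0000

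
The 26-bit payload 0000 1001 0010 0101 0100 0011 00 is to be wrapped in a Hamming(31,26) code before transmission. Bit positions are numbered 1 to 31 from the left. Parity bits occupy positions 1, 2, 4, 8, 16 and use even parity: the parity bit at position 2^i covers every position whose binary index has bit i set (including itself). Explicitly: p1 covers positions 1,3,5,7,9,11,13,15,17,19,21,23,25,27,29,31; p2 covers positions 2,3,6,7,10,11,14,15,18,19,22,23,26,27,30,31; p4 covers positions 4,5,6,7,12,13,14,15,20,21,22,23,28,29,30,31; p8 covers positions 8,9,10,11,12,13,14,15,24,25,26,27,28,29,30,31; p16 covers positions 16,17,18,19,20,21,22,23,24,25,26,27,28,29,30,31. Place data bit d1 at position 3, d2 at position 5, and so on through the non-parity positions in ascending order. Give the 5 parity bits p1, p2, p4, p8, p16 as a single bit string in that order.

Place data bits at non-power-of-two positions: b3=0, b5=0, b6=0, b7=0, b9=1, b10=0, b11=0, b12=1, b13=0, b14=0, b15=1, b17=0, b18=0, b19=1, b20=0, b21=1, b22=0, b23=1, b24=0, b25=0, b26=0, b27=0, b28=1, b29=1, b30=0, b31=0.
p1 = XOR of data positions {3,5,7,9,11,13,15,17,19,21,23,25,27,29,31} = 0⊕0⊕0⊕1⊕0⊕0⊕1⊕0⊕1⊕1⊕1⊕0⊕0⊕1⊕0 = 0
p2 = XOR of data positions {3,6,7,10,11,14,15,18,19,22,23,26,27,30,31} = 0⊕0⊕0⊕0⊕0⊕0⊕1⊕0⊕1⊕0⊕1⊕0⊕0⊕0⊕0 = 1
p4 = XOR of data positions {5,6,7,12,13,14,15,20,21,22,23,28,29,30,31} = 0⊕0⊕0⊕1⊕0⊕0⊕1⊕0⊕1⊕0⊕1⊕1⊕1⊕0⊕0 = 0
p8 = XOR of data positions {9,10,11,12,13,14,15,24,25,26,27,28,29,30,31} = 1⊕0⊕0⊕1⊕0⊕0⊕1⊕0⊕0⊕0⊕0⊕1⊕1⊕0⊕0 = 1
p16 = XOR of data positions {17,18,19,20,21,22,23,24,25,26,27,28,29,30,31} = 0⊕0⊕1⊕0⊕1⊕0⊕1⊕0⊕0⊕0⊕0⊕1⊕1⊕0⊕0 = 1
Parity bits p1,p2,p4,p8,p16 = 01011

01011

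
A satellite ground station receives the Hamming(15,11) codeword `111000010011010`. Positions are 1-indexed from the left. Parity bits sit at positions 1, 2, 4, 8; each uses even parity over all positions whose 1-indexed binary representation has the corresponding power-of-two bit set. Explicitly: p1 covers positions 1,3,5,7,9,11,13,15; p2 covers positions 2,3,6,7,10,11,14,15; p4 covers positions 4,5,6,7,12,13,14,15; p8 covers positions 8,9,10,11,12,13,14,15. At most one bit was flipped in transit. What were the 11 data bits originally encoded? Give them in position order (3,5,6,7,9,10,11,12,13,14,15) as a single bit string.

10000011010

s1: b1⊕b3⊕b5⊕b7⊕b9⊕b11⊕b13⊕b15 = 1⊕1⊕0⊕0⊕0⊕1⊕0⊕0 = 1
s2: b2⊕b3⊕b6⊕b7⊕b10⊕b11⊕b14⊕b15 = 1⊕1⊕0⊕0⊕0⊕1⊕1⊕0 = 0
s4: b4⊕b5⊕b6⊕b7⊕b12⊕b13⊕b14⊕b15 = 0⊕0⊕0⊕0⊕1⊕0⊕1⊕0 = 0
s8: b8⊕b9⊕b10⊕b11⊕b12⊕b13⊕b14⊕b15 = 1⊕0⊕0⊕1⊕1⊕0⊕1⊕0 = 0
Syndrome (s8...s1) = 0001 → position 1.
Flip bit 1: corrected codeword = 011000010011010
Data bits at positions 3,5,6,7,9,10,11,12,13,14,15: 10000011010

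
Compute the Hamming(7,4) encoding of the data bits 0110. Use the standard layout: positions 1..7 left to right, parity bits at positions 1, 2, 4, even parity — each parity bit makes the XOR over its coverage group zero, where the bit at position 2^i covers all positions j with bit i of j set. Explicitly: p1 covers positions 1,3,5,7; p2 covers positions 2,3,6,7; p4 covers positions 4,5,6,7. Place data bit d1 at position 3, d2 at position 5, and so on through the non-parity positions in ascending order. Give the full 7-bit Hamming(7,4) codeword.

Place data bits at non-power-of-two positions: b3=0, b5=1, b6=1, b7=0.
p1 = XOR of data positions {3,5,7} = 0⊕1⊕0 = 1
p2 = XOR of data positions {3,6,7} = 0⊕1⊕0 = 1
p4 = XOR of data positions {5,6,7} = 1⊕1⊕0 = 0
Codeword b1..b7 = 1100110

1100110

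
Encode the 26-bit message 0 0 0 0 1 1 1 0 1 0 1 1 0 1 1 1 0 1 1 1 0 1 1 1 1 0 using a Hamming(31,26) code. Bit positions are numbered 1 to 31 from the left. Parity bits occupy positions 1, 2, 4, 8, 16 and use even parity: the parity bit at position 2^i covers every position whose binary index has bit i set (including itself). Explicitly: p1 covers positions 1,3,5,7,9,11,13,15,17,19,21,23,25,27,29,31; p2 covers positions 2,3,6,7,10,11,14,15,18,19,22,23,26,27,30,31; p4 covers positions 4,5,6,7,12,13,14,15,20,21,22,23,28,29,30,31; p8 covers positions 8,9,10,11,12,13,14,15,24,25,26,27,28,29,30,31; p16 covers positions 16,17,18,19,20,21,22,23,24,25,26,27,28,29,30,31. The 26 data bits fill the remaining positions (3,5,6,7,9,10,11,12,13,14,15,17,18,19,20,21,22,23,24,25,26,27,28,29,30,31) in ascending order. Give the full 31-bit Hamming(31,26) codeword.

Place data bits at non-power-of-two positions: b3=0, b5=0, b6=0, b7=0, b9=1, b10=1, b11=1, b12=0, b13=1, b14=0, b15=1, b17=1, b18=0, b19=1, b20=1, b21=1, b22=0, b23=1, b24=1, b25=1, b26=0, b27=1, b28=1, b29=1, b30=1, b31=0.
p1 = XOR of data positions {3,5,7,9,11,13,15,17,19,21,23,25,27,29,31} = 0⊕0⊕0⊕1⊕1⊕1⊕1⊕1⊕1⊕1⊕1⊕1⊕1⊕1⊕0 = 1
p2 = XOR of data positions {3,6,7,10,11,14,15,18,19,22,23,26,27,30,31} = 0⊕0⊕0⊕1⊕1⊕0⊕1⊕0⊕1⊕0⊕1⊕0⊕1⊕1⊕0 = 1
p4 = XOR of data positions {5,6,7,12,13,14,15,20,21,22,23,28,29,30,31} = 0⊕0⊕0⊕0⊕1⊕0⊕1⊕1⊕1⊕0⊕1⊕1⊕1⊕1⊕0 = 0
p8 = XOR of data positions {9,10,11,12,13,14,15,24,25,26,27,28,29,30,31} = 1⊕1⊕1⊕0⊕1⊕0⊕1⊕1⊕1⊕0⊕1⊕1⊕1⊕1⊕0 = 1
p16 = XOR of data positions {17,18,19,20,21,22,23,24,25,26,27,28,29,30,31} = 1⊕0⊕1⊕1⊕1⊕0⊕1⊕1⊕1⊕0⊕1⊕1⊕1⊕1⊕0 = 1
Codeword b1..b31 = 1100000111101011101110111011110

1100000111101011101110111011110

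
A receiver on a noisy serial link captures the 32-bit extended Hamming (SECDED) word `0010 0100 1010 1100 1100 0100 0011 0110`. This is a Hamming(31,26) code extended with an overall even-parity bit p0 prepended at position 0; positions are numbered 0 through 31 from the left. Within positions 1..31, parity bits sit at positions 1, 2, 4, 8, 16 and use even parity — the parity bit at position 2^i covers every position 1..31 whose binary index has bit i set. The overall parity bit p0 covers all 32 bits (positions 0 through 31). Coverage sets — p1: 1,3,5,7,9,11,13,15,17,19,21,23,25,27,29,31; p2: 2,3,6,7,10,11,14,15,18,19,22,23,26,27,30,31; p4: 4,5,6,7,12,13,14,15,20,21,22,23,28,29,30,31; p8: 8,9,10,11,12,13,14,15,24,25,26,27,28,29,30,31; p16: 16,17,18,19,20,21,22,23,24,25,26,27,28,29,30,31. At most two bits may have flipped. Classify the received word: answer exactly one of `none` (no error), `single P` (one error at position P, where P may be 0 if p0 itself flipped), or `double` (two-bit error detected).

s1: b1⊕b3⊕b5⊕b7⊕b9⊕b11⊕b13⊕b15⊕b17⊕b19⊕b21⊕b23⊕b25⊕b27⊕b29⊕b31 = 0⊕0⊕1⊕0⊕0⊕0⊕1⊕0⊕1⊕0⊕1⊕0⊕0⊕1⊕1⊕0 = 0
s2: b2⊕b3⊕b6⊕b7⊕b10⊕b11⊕b14⊕b15⊕b18⊕b19⊕b22⊕b23⊕b26⊕b27⊕b30⊕b31 = 1⊕0⊕0⊕0⊕1⊕0⊕0⊕0⊕0⊕0⊕0⊕0⊕1⊕1⊕1⊕0 = 1
s4: b4⊕b5⊕b6⊕b7⊕b12⊕b13⊕b14⊕b15⊕b20⊕b21⊕b22⊕b23⊕b28⊕b29⊕b30⊕b31 = 0⊕1⊕0⊕0⊕1⊕1⊕0⊕0⊕0⊕1⊕0⊕0⊕0⊕1⊕1⊕0 = 0
s8: b8⊕b9⊕b10⊕b11⊕b12⊕b13⊕b14⊕b15⊕b24⊕b25⊕b26⊕b27⊕b28⊕b29⊕b30⊕b31 = 1⊕0⊕1⊕0⊕1⊕1⊕0⊕0⊕0⊕0⊕1⊕1⊕0⊕1⊕1⊕0 = 0
s16: b16⊕b17⊕b18⊕b19⊕b20⊕b21⊕b22⊕b23⊕b24⊕b25⊕b26⊕b27⊕b28⊕b29⊕b30⊕b31 = 1⊕1⊕0⊕0⊕0⊕1⊕0⊕0⊕0⊕0⊕1⊕1⊕0⊕1⊕1⊕0 = 1
Syndrome (s16...s1) = 10010 → position 18.
Overall parity (XOR of all 32 bits, including p0): 0⊕0⊕1⊕0⊕0⊕1⊕0⊕0⊕1⊕0⊕1⊕0⊕1⊕1⊕0⊕0⊕1⊕1⊕0⊕0⊕0⊕1⊕0⊕0⊕0⊕0⊕1⊕1⊕0⊕1⊕1⊕0 = 1
Overall=1, syndrome position=18 → single-bit error at position 18.

single 18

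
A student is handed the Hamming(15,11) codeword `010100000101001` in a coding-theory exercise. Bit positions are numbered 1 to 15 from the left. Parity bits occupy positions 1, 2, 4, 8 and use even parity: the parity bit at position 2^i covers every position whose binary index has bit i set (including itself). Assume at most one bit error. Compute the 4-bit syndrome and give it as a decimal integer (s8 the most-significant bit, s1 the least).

15

s1: b1⊕b3⊕b5⊕b7⊕b9⊕b11⊕b13⊕b15 = 0⊕0⊕0⊕0⊕0⊕0⊕0⊕1 = 1
s2: b2⊕b3⊕b6⊕b7⊕b10⊕b11⊕b14⊕b15 = 1⊕0⊕0⊕0⊕1⊕0⊕0⊕1 = 1
s4: b4⊕b5⊕b6⊕b7⊕b12⊕b13⊕b14⊕b15 = 1⊕0⊕0⊕0⊕1⊕0⊕0⊕1 = 1
s8: b8⊕b9⊕b10⊕b11⊕b12⊕b13⊕b14⊕b15 = 0⊕0⊕1⊕0⊕1⊕0⊕0⊕1 = 1
Syndrome (s8...s1) = 1111 → position 15.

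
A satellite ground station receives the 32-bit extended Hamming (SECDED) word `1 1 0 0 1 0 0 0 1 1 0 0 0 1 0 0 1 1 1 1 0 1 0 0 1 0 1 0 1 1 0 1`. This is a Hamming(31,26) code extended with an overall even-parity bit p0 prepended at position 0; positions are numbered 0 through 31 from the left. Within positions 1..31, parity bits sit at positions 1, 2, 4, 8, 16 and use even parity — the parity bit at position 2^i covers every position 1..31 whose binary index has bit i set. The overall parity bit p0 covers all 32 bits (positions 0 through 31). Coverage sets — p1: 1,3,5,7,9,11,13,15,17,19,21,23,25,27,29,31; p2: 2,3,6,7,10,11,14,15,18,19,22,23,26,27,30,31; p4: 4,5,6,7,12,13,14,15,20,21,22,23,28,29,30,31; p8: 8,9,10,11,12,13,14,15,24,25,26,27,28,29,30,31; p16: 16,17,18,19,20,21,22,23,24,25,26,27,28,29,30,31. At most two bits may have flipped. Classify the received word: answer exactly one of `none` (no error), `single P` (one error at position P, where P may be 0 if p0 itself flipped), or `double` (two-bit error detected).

none

s1: b1⊕b3⊕b5⊕b7⊕b9⊕b11⊕b13⊕b15⊕b17⊕b19⊕b21⊕b23⊕b25⊕b27⊕b29⊕b31 = 1⊕0⊕0⊕0⊕1⊕0⊕1⊕0⊕1⊕1⊕1⊕0⊕0⊕0⊕1⊕1 = 0
s2: b2⊕b3⊕b6⊕b7⊕b10⊕b11⊕b14⊕b15⊕b18⊕b19⊕b22⊕b23⊕b26⊕b27⊕b30⊕b31 = 0⊕0⊕0⊕0⊕0⊕0⊕0⊕0⊕1⊕1⊕0⊕0⊕1⊕0⊕0⊕1 = 0
s4: b4⊕b5⊕b6⊕b7⊕b12⊕b13⊕b14⊕b15⊕b20⊕b21⊕b22⊕b23⊕b28⊕b29⊕b30⊕b31 = 1⊕0⊕0⊕0⊕0⊕1⊕0⊕0⊕0⊕1⊕0⊕0⊕1⊕1⊕0⊕1 = 0
s8: b8⊕b9⊕b10⊕b11⊕b12⊕b13⊕b14⊕b15⊕b24⊕b25⊕b26⊕b27⊕b28⊕b29⊕b30⊕b31 = 1⊕1⊕0⊕0⊕0⊕1⊕0⊕0⊕1⊕0⊕1⊕0⊕1⊕1⊕0⊕1 = 0
s16: b16⊕b17⊕b18⊕b19⊕b20⊕b21⊕b22⊕b23⊕b24⊕b25⊕b26⊕b27⊕b28⊕b29⊕b30⊕b31 = 1⊕1⊕1⊕1⊕0⊕1⊕0⊕0⊕1⊕0⊕1⊕0⊕1⊕1⊕0⊕1 = 0
Syndrome (s16...s1) = 00000 → position 0 (no error).
Overall parity (XOR of all 32 bits, including p0): 1⊕1⊕0⊕0⊕1⊕0⊕0⊕0⊕1⊕1⊕0⊕0⊕0⊕1⊕0⊕0⊕1⊕1⊕1⊕1⊕0⊕1⊕0⊕0⊕1⊕0⊕1⊕0⊕1⊕1⊕0⊕1 = 0
Overall=0, syndrome position=0 → no error.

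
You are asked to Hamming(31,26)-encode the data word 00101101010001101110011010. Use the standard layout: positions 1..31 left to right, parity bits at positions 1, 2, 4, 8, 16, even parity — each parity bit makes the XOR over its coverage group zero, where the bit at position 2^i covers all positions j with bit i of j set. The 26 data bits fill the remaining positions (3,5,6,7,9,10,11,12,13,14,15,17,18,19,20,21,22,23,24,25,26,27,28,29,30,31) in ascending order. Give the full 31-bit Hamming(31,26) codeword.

0000010011010100001101110011010

Place data bits at non-power-of-two positions: b3=0, b5=0, b6=1, b7=0, b9=1, b10=1, b11=0, b12=1, b13=0, b14=1, b15=0, b17=0, b18=0, b19=1, b20=1, b21=0, b22=1, b23=1, b24=1, b25=0, b26=0, b27=1, b28=1, b29=0, b30=1, b31=0.
p1 = XOR of data positions {3,5,7,9,11,13,15,17,19,21,23,25,27,29,31} = 0⊕0⊕0⊕1⊕0⊕0⊕0⊕0⊕1⊕0⊕1⊕0⊕1⊕0⊕0 = 0
p2 = XOR of data positions {3,6,7,10,11,14,15,18,19,22,23,26,27,30,31} = 0⊕1⊕0⊕1⊕0⊕1⊕0⊕0⊕1⊕1⊕1⊕0⊕1⊕1⊕0 = 0
p4 = XOR of data positions {5,6,7,12,13,14,15,20,21,22,23,28,29,30,31} = 0⊕1⊕0⊕1⊕0⊕1⊕0⊕1⊕0⊕1⊕1⊕1⊕0⊕1⊕0 = 0
p8 = XOR of data positions {9,10,11,12,13,14,15,24,25,26,27,28,29,30,31} = 1⊕1⊕0⊕1⊕0⊕1⊕0⊕1⊕0⊕0⊕1⊕1⊕0⊕1⊕0 = 0
p16 = XOR of data positions {17,18,19,20,21,22,23,24,25,26,27,28,29,30,31} = 0⊕0⊕1⊕1⊕0⊕1⊕1⊕1⊕0⊕0⊕1⊕1⊕0⊕1⊕0 = 0
Codeword b1..b31 = 0000010011010100001101110011010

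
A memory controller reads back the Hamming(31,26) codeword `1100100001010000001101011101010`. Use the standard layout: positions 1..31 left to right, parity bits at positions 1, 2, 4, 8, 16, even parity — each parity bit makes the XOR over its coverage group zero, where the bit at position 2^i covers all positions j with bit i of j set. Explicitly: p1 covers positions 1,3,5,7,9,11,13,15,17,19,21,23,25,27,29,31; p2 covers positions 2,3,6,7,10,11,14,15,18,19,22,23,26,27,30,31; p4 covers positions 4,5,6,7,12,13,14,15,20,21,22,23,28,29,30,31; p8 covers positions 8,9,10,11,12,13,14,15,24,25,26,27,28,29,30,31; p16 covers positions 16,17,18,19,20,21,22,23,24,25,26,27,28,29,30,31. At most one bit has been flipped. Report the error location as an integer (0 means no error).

8

s1: b1⊕b3⊕b5⊕b7⊕b9⊕b11⊕b13⊕b15⊕b17⊕b19⊕b21⊕b23⊕b25⊕b27⊕b29⊕b31 = 1⊕0⊕1⊕0⊕0⊕0⊕0⊕0⊕0⊕1⊕0⊕0⊕1⊕0⊕0⊕0 = 0
s2: b2⊕b3⊕b6⊕b7⊕b10⊕b11⊕b14⊕b15⊕b18⊕b19⊕b22⊕b23⊕b26⊕b27⊕b30⊕b31 = 1⊕0⊕0⊕0⊕1⊕0⊕0⊕0⊕0⊕1⊕1⊕0⊕1⊕0⊕1⊕0 = 0
s4: b4⊕b5⊕b6⊕b7⊕b12⊕b13⊕b14⊕b15⊕b20⊕b21⊕b22⊕b23⊕b28⊕b29⊕b30⊕b31 = 0⊕1⊕0⊕0⊕1⊕0⊕0⊕0⊕1⊕0⊕1⊕0⊕1⊕0⊕1⊕0 = 0
s8: b8⊕b9⊕b10⊕b11⊕b12⊕b13⊕b14⊕b15⊕b24⊕b25⊕b26⊕b27⊕b28⊕b29⊕b30⊕b31 = 0⊕0⊕1⊕0⊕1⊕0⊕0⊕0⊕1⊕1⊕1⊕0⊕1⊕0⊕1⊕0 = 1
s16: b16⊕b17⊕b18⊕b19⊕b20⊕b21⊕b22⊕b23⊕b24⊕b25⊕b26⊕b27⊕b28⊕b29⊕b30⊕b31 = 0⊕0⊕0⊕1⊕1⊕0⊕1⊕0⊕1⊕1⊕1⊕0⊕1⊕0⊕1⊕0 = 0
Syndrome (s16...s1) = 01000 → position 8.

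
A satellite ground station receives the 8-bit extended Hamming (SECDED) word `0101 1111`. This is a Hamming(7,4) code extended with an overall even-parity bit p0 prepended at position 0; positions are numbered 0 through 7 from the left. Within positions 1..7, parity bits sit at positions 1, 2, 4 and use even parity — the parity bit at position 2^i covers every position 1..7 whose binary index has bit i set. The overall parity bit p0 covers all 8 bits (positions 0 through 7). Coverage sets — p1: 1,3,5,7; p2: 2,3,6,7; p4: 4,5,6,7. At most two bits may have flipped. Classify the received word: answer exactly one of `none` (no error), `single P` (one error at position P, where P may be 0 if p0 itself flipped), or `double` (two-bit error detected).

double

s1: b1⊕b3⊕b5⊕b7 = 1⊕1⊕1⊕1 = 0
s2: b2⊕b3⊕b6⊕b7 = 0⊕1⊕1⊕1 = 1
s4: b4⊕b5⊕b6⊕b7 = 1⊕1⊕1⊕1 = 0
Syndrome (s4...s1) = 010 → position 2.
Overall parity (XOR of all 8 bits, including p0): 0⊕1⊕0⊕1⊕1⊕1⊕1⊕1 = 0
Overall=0, syndrome position=2 → double-bit error detected (uncorrectable).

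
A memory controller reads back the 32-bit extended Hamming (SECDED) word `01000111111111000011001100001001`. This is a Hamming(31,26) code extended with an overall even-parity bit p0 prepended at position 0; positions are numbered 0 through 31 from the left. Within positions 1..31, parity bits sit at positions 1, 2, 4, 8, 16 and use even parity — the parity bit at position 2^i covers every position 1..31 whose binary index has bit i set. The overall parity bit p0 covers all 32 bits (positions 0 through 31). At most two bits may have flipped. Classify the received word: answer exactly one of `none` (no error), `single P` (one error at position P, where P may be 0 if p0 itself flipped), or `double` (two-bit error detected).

s1: b1⊕b3⊕b5⊕b7⊕b9⊕b11⊕b13⊕b15⊕b17⊕b19⊕b21⊕b23⊕b25⊕b27⊕b29⊕b31 = 1⊕0⊕1⊕1⊕1⊕1⊕1⊕0⊕0⊕1⊕0⊕1⊕0⊕0⊕0⊕1 = 1
s2: b2⊕b3⊕b6⊕b7⊕b10⊕b11⊕b14⊕b15⊕b18⊕b19⊕b22⊕b23⊕b26⊕b27⊕b30⊕b31 = 0⊕0⊕1⊕1⊕1⊕1⊕0⊕0⊕1⊕1⊕1⊕1⊕0⊕0⊕0⊕1 = 1
s4: b4⊕b5⊕b6⊕b7⊕b12⊕b13⊕b14⊕b15⊕b20⊕b21⊕b22⊕b23⊕b28⊕b29⊕b30⊕b31 = 0⊕1⊕1⊕1⊕1⊕1⊕0⊕0⊕0⊕0⊕1⊕1⊕1⊕0⊕0⊕1 = 1
s8: b8⊕b9⊕b10⊕b11⊕b12⊕b13⊕b14⊕b15⊕b24⊕b25⊕b26⊕b27⊕b28⊕b29⊕b30⊕b31 = 1⊕1⊕1⊕1⊕1⊕1⊕0⊕0⊕0⊕0⊕0⊕0⊕1⊕0⊕0⊕1 = 0
s16: b16⊕b17⊕b18⊕b19⊕b20⊕b21⊕b22⊕b23⊕b24⊕b25⊕b26⊕b27⊕b28⊕b29⊕b30⊕b31 = 0⊕0⊕1⊕1⊕0⊕0⊕1⊕1⊕0⊕0⊕0⊕0⊕1⊕0⊕0⊕1 = 0
Syndrome (s16...s1) = 00111 → position 7.
Overall parity (XOR of all 32 bits, including p0): 0⊕1⊕0⊕0⊕0⊕1⊕1⊕1⊕1⊕1⊕1⊕1⊕1⊕1⊕0⊕0⊕0⊕0⊕1⊕1⊕0⊕0⊕1⊕1⊕0⊕0⊕0⊕0⊕1⊕0⊕0⊕1 = 0
Overall=0, syndrome position=7 → double-bit error detected (uncorrectable).

double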